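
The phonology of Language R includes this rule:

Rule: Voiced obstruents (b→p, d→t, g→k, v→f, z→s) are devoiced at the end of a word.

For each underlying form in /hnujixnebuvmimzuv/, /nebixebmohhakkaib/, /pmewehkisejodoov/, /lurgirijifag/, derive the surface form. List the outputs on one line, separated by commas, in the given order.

/hnujixnebuvmimzuv/: /v/ is a voiced obstruent in word-final position, so it devoices to [f]. → [hnujixnebuvmimzuf].
/nebixebmohhakkaib/: /b/ is a voiced obstruent in word-final position, so it devoices to [p]. → [nebixebmohhakkaip].
/pmewehkisejodoov/: /v/ is a voiced obstruent in word-final position, so it devoices to [f]. → [pmewehkisejodoof].
/lurgirijifag/: /g/ is a voiced obstruent in word-final position, so it devoices to [k]. → [lurgirijifak].

hnujixnebuvmimzuf, nebixebmohhakkaip, pmewehkisejodoof, lurgirijifak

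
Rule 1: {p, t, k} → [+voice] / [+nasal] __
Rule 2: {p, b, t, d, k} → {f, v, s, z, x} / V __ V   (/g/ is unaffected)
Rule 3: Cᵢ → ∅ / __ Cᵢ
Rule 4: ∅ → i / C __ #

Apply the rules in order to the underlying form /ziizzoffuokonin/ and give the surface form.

ziizofuoxonini

Rule 1 (post-nasal voicing): no segment meets the environment; /ziizzoffuokonin/ is unchanged.
Rule 2 (intervocalic spirantization): /k/ is a stop between vowels /o/ and /o/, so it spirantizes to the fricative [x]. /ziizzoffuokonin/ → ziizzoffuoxonin.
Rule 3 (degemination): /zz/ is a geminate; the first /z/ deletes. /ff/ is a geminate; the first /f/ deletes. /ziizzoffuoxonin/ → ziizofuoxonin.
Rule 4 (final i-epenthesis): the form ends in the consonant /n/, so [i] is inserted word-finally. /ziizofuoxonin/ → ziizofuoxonini.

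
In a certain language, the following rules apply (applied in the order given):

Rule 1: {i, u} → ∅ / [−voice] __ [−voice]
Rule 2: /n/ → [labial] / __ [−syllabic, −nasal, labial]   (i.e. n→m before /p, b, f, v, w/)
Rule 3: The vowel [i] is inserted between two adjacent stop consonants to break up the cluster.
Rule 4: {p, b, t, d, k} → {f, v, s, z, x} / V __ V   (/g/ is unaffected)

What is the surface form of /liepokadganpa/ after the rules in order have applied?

Rule 1 (high vowel syncope): no segment meets the environment; /liepokadganpa/ is unchanged.
Rule 2 (nasal place assimilation): /n/ precedes the labial consonant /p/, so it assimilates in place to [m]. /liepokadganpa/ → liepokadgampa.
Rule 3 (stop-cluster i-epenthesis): /d/ and /g/ form a stop–stop cluster, so [i] is inserted between them. /liepokadgampa/ → liepokadigampa.
Rule 4 (intervocalic spirantization): /p/ is a stop between vowels /e/ and /o/, so it spirantizes to the fricative [f]. /k/ is a stop between vowels /o/ and /a/, so it spirantizes to the fricative [x]. /d/ is a stop between vowels /a/ and /i/, so it spirantizes to the fricative [z]. /liepokadigampa/ → liefoxazigampa.

liefoxazigampa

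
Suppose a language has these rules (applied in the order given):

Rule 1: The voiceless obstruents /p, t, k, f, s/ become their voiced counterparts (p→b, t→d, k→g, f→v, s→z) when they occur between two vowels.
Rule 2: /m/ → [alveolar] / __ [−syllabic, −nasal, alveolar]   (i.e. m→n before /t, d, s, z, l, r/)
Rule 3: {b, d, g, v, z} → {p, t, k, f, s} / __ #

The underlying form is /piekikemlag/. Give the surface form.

piegigenlak

Rule 1 (intervocalic voicing): /k/ is a voiceless obstruent between vowels /e/ and /i/, so it voices to [g]. /k/ is a voiceless obstruent between vowels /i/ and /e/, so it voices to [g]. /piekikemlag/ → piegigemlag.
Rule 2 (nasal place assimilation): /m/ precedes the alveolar consonant /l/, so it assimilates in place to [n]. /piegigemlag/ → piegigenlag.
Rule 3 (final devoicing): /g/ is a voiced obstruent in word-final position, so it devoices to [k]. /piegigenlag/ → piegigenlak.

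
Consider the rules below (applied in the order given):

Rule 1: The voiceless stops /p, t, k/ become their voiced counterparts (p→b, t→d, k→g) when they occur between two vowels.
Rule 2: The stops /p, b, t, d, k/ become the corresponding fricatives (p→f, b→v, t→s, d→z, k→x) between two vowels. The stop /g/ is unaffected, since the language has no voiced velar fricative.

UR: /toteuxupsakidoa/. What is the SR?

tozeuxupsagizoa

Rule 1 (intervocalic voicing): /t/ is a voiceless stop between vowels /o/ and /e/, so it voices to [d]. /k/ is a voiceless stop between vowels /a/ and /i/, so it voices to [g]. /toteuxupsakidoa/ → todeuxupsagidoa.
Rule 2 (intervocalic spirantization): /d/ is a stop between vowels /o/ and /e/, so it spirantizes to the fricative [z]. /d/ is a stop between vowels /i/ and /o/, so it spirantizes to the fricative [z]. /todeuxupsagidoa/ → tozeuxupsagizoa.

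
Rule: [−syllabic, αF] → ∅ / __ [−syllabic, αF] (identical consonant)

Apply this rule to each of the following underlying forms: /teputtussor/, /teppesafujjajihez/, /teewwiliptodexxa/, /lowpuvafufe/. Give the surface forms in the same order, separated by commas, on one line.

/teputtussor/: /tt/ is a geminate; the first /t/ deletes. /ss/ is a geminate; the first /s/ deletes. → [teputusor].
/teppesafujjajihez/: /pp/ is a geminate; the first /p/ deletes. /jj/ is a geminate; the first /j/ deletes. → [tepesafujajihez].
/teewwiliptodexxa/: /ww/ is a geminate; the first /w/ deletes. /xx/ is a geminate; the first /x/ deletes. → [teewiliptodexa].
/lowpuvafufe/: the rule's environment is not met; surfaces unchanged as [lowpuvafufe].

teputusor, tepesafujajihez, teewiliptodexa, lowpuvafufe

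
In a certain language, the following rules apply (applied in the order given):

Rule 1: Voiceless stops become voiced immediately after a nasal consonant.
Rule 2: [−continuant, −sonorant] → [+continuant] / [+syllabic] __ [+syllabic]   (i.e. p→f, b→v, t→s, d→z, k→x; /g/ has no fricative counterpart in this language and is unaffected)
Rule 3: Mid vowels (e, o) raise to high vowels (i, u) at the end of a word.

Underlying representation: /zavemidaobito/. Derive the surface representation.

zavemizaovisu

Rule 1 (post-nasal voicing): no segment meets the environment; /zavemidaobito/ is unchanged.
Rule 2 (intervocalic spirantization): /d/ is a stop between vowels /i/ and /a/, so it spirantizes to the fricative [z]. /b/ is a stop between vowels /o/ and /i/, so it spirantizes to the fricative [v]. /t/ is a stop between vowels /i/ and /o/, so it spirantizes to the fricative [s]. /zavemidaobito/ → zavemizaoviso.
Rule 3 (final vowel raising): /o/ is a mid vowel in word-final position, so it raises to [u]. /zavemizaoviso/ → zavemizaovisu.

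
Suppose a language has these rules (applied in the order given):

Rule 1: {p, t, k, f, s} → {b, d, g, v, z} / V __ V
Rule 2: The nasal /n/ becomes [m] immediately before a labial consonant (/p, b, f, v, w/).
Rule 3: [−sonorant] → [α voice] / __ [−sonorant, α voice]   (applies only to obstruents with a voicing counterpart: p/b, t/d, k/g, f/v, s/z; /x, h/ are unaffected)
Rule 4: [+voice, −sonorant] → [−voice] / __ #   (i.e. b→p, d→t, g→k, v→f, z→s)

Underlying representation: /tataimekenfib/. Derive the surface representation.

Rule 1 (intervocalic voicing): /t/ is a voiceless obstruent between vowels /a/ and /a/, so it voices to [d]. /k/ is a voiceless obstruent between vowels /e/ and /e/, so it voices to [g]. /tataimekenfib/ → tadaimegenfib.
Rule 2 (nasal place assimilation): /n/ precedes the labial consonant /f/, so it assimilates in place to [m]. /tadaimegenfib/ → tadaimegemfib.
Rule 3 (regressive voicing assimilation): no segment meets the environment; /tadaimegemfib/ is unchanged.
Rule 4 (final devoicing): /b/ is a voiced obstruent in word-final position, so it devoices to [p]. /tadaimegemfib/ → tadaimegemfip.

tadaimegemfip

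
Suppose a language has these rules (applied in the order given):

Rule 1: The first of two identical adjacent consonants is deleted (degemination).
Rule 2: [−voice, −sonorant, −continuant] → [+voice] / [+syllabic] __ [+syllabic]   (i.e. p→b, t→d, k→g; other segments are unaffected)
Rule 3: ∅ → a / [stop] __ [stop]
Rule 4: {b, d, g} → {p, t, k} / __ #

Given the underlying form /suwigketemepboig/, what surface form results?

Rule 1 (degemination): no segment meets the environment; /suwigketemepboig/ is unchanged.
Rule 2 (intervocalic voicing): /t/ is a voiceless stop between vowels /e/ and /e/, so it voices to [d]. /suwigketemepboig/ → suwigkedemepboig.
Rule 3 (stop-cluster a-epenthesis): /g/ and /k/ form a stop–stop cluster, so [a] is inserted between them. /p/ and /b/ form a stop–stop cluster, so [a] is inserted between them. /suwigkedemepboig/ → suwigakedemepaboig.
Rule 4 (final devoicing): /g/ is a voiced stop in word-final position, so it devoices to [k]. /suwigakedemepaboig/ → suwigakedemepaboik.

suwigakedemepaboik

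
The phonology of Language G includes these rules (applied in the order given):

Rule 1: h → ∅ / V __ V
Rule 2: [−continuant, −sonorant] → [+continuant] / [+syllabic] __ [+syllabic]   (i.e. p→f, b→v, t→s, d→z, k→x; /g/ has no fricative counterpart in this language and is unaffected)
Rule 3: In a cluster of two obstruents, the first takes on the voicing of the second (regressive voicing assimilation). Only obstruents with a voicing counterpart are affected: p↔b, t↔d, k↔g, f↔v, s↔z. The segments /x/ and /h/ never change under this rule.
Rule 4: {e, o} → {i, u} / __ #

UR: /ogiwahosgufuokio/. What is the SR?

ogiwaozgufuoxiu

Rule 1 (intervocalic h-deletion): /h/ occurs between vowels /a/ and /o/, so it deletes. /ogiwahosgufuokio/ → ogiwaosgufuokio.
Rule 2 (intervocalic spirantization): /k/ is a stop between vowels /o/ and /i/, so it spirantizes to the fricative [x]. /ogiwaosgufuokio/ → ogiwaosgufuoxio.
Rule 3 (regressive voicing assimilation): /s/ precedes the voiced obstruent /g/, so it voices to [z] by assimilation. /ogiwaosgufuoxio/ → ogiwaozgufuoxio.
Rule 4 (final vowel raising): /o/ is a mid vowel in word-final position, so it raises to [u]. /ogiwaozgufuoxio/ → ogiwaozgufuoxiu.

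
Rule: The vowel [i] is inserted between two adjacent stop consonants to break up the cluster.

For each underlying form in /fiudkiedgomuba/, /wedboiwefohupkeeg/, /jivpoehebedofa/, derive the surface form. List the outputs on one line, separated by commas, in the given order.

fiudikiedigomuba, wediboiwefohupikeeg, jivpoehebedofa

/fiudkiedgomuba/: /d/ and /k/ form a stop–stop cluster, so [i] is inserted between them. /d/ and /g/ form a stop–stop cluster, so [i] is inserted between them. → [fiudikiedigomuba].
/wedboiwefohupkeeg/: /d/ and /b/ form a stop–stop cluster, so [i] is inserted between them. /p/ and /k/ form a stop–stop cluster, so [i] is inserted between them. → [wediboiwefohupikeeg].
/jivpoehebedofa/: the rule's environment is not met; surfaces unchanged as [jivpoehebedofa].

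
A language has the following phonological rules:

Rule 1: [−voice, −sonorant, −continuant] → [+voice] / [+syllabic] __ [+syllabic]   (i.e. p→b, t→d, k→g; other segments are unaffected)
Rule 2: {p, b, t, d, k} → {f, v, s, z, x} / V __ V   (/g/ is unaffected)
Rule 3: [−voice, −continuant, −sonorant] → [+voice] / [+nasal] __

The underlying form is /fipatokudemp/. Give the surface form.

fivazoguzemb

Rule 1 (intervocalic voicing): /p/ is a voiceless stop between vowels /i/ and /a/, so it voices to [b]. /t/ is a voiceless stop between vowels /a/ and /o/, so it voices to [d]. /k/ is a voiceless stop between vowels /o/ and /u/, so it voices to [g]. /fipatokudemp/ → fibadogudemp.
Rule 2 (intervocalic spirantization): /b/ is a stop between vowels /i/ and /a/, so it spirantizes to the fricative [v]. /d/ is a stop between vowels /a/ and /o/, so it spirantizes to the fricative [z]. /d/ is a stop between vowels /u/ and /e/, so it spirantizes to the fricative [z]. /fibadogudemp/ → fivazoguzemp.
Rule 3 (post-nasal voicing): /p/ is a voiceless stop immediately after the nasal /m/, so it voices to [b]. /fivazoguzemp/ → fivazoguzemb.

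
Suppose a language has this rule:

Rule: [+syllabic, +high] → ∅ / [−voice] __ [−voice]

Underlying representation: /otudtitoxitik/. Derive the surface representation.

/i/ is a high vowel flanked by voiceless consonants /t/ and /t/, so it deletes.
/i/ is a high vowel flanked by voiceless consonants /x/ and /t/, so it deletes.
/i/ is a high vowel flanked by voiceless consonants /t/ and /k/, so it deletes.
The other instance of /u/ does not occur in the required environment and remains unchanged.
Surface form: [otudttoxtk].

otudttoxtk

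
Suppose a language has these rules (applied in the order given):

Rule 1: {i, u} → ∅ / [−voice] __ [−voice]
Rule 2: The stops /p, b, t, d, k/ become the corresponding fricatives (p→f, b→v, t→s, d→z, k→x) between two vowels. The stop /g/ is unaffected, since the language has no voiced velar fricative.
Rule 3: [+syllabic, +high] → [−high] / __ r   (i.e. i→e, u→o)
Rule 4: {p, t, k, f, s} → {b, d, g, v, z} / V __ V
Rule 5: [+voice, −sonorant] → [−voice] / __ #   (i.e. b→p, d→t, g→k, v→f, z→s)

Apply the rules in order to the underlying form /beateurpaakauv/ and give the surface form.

beazeorpaaxauf

Rule 1 (high vowel syncope): no segment meets the environment; /beateurpaakauv/ is unchanged.
Rule 2 (intervocalic spirantization): /t/ is a stop between vowels /a/ and /e/, so it spirantizes to the fricative [s]. /k/ is a stop between vowels /a/ and /a/, so it spirantizes to the fricative [x]. /beateurpaakauv/ → beaseurpaaxauv.
Rule 3 (pre-rhotic lowering): /u/ is a high vowel immediately before /r/, so it lowers to [o]. /beaseurpaaxauv/ → beaseorpaaxauv.
Rule 4 (intervocalic voicing): /s/ is a voiceless obstruent between vowels /a/ and /e/, so it voices to [z]. /beaseorpaaxauv/ → beazeorpaaxauv.
Rule 5 (final devoicing): /v/ is a voiced obstruent in word-final position, so it devoices to [f]. /beazeorpaaxauv/ → beazeorpaaxauf.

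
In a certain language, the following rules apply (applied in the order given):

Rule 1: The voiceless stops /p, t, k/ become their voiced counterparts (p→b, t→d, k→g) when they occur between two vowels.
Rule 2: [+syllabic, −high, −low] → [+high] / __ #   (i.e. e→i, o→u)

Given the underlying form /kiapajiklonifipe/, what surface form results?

Rule 1 (intervocalic voicing): /p/ is a voiceless stop between vowels /a/ and /a/, so it voices to [b]. /p/ is a voiceless stop between vowels /i/ and /e/, so it voices to [b]. /kiapajiklonifipe/ → kiabajiklonifibe.
Rule 2 (final vowel raising): /e/ is a mid vowel in word-final position, so it raises to [i]. /kiabajiklonifibe/ → kiabajiklonifibi.

kiabajiklonifibi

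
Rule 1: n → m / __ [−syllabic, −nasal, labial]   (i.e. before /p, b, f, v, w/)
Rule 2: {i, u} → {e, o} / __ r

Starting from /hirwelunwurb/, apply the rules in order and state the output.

herwelumworb

Rule 1 (nasal place assimilation): /n/ precedes the labial consonant /w/, so it assimilates in place to [m]. /hirwelunwurb/ → hirwelumwurb.
Rule 2 (pre-rhotic lowering): /i/ is a high vowel immediately before /r/, so it lowers to [e]. /u/ is a high vowel immediately before /r/, so it lowers to [o]. /hirwelumwurb/ → herwelumworb.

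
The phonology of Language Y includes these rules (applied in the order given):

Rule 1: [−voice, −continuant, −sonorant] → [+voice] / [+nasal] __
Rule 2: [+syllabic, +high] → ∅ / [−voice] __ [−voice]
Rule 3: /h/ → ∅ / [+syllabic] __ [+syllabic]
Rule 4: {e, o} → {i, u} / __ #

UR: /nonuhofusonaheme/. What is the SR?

Rule 1 (post-nasal voicing): no segment meets the environment; /nonuhofusonaheme/ is unchanged.
Rule 2 (high vowel syncope): /u/ is a high vowel flanked by voiceless consonants /f/ and /s/, so it deletes. /nonuhofusonaheme/ → nonuhofsonaheme.
Rule 3 (intervocalic h-deletion): /h/ occurs between vowels /u/ and /o/, so it deletes. /h/ occurs between vowels /a/ and /e/, so it deletes. /nonuhofsonaheme/ → nonuofsonaeme.
Rule 4 (final vowel raising): /e/ is a mid vowel in word-final position, so it raises to [i]. /nonuofsonaeme/ → nonuofsonaemi.

nonuofsonaemi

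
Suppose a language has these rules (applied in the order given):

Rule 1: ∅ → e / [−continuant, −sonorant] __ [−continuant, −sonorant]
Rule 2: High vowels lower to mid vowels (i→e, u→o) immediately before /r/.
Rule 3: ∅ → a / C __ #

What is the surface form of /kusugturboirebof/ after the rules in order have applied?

kusugetorboerebofa

Rule 1 (stop-cluster e-epenthesis): /g/ and /t/ form a stop–stop cluster, so [e] is inserted between them. /kusugturboirebof/ → kusugeturboirebof.
Rule 2 (pre-rhotic lowering): /u/ is a high vowel immediately before /r/, so it lowers to [o]. /i/ is a high vowel immediately before /r/, so it lowers to [e]. /kusugeturboirebof/ → kusugetorboerebof.
Rule 3 (final a-epenthesis): the form ends in the consonant /f/, so [a] is inserted word-finally. /kusugetorboerebof/ → kusugetorboerebofa.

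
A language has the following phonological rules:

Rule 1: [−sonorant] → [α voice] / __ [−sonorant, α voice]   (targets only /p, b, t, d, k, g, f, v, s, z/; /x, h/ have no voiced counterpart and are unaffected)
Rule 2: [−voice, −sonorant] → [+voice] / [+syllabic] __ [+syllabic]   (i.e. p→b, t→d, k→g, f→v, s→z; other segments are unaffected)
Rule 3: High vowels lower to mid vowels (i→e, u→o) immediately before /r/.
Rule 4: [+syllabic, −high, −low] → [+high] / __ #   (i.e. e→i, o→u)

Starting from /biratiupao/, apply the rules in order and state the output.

Rule 1 (regressive voicing assimilation): no segment meets the environment; /biratiupao/ is unchanged.
Rule 2 (intervocalic voicing): /t/ is a voiceless obstruent between vowels /a/ and /i/, so it voices to [d]. /p/ is a voiceless obstruent between vowels /u/ and /a/, so it voices to [b]. /biratiupao/ → biradiubao.
Rule 3 (pre-rhotic lowering): /i/ is a high vowel immediately before /r/, so it lowers to [e]. /biradiubao/ → beradiubao.
Rule 4 (final vowel raising): /o/ is a mid vowel in word-final position, so it raises to [u]. /beradiubao/ → beradiubau.

beradiubau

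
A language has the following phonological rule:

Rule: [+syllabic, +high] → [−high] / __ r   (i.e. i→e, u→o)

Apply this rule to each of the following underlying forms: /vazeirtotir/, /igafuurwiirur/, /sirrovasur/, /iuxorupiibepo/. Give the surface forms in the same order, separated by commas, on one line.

/vazeirtotir/: /i/ is a high vowel immediately before /r/, so it lowers to [e]. /i/ is a high vowel immediately before /r/, so it lowers to [e]. → [vazeertoter].
/igafuurwiirur/: /u/ is a high vowel immediately before /r/, so it lowers to [o]. /i/ is a high vowel immediately before /r/, so it lowers to [e]. /u/ is a high vowel immediately before /r/, so it lowers to [o]. → [igafuorwieror].
/sirrovasur/: /i/ is a high vowel immediately before /r/, so it lowers to [e]. /u/ is a high vowel immediately before /r/, so it lowers to [o]. → [serrovasor].
/iuxorupiibepo/: the rule's environment is not met; surfaces unchanged as [iuxorupiibepo].

vazeertoter, igafuorwieror, serrovasor, iuxorupiibepo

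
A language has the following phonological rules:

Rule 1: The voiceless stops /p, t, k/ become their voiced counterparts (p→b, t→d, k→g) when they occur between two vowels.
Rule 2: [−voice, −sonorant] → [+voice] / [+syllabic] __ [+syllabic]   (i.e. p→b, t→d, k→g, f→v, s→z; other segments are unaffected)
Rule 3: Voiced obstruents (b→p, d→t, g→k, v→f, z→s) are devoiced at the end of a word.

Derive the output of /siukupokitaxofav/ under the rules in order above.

Rule 1 (intervocalic voicing): /k/ is a voiceless stop between vowels /u/ and /u/, so it voices to [g]. /p/ is a voiceless stop between vowels /u/ and /o/, so it voices to [b]. /k/ is a voiceless stop between vowels /o/ and /i/, so it voices to [g]. /t/ is a voiceless stop between vowels /i/ and /a/, so it voices to [d]. /siukupokitaxofav/ → siugubogidaxofav.
Rule 2 (intervocalic voicing): /f/ is a voiceless obstruent between vowels /o/ and /a/, so it voices to [v]. /siugubogidaxofav/ → siugubogidaxovav.
Rule 3 (final devoicing): /v/ is a voiced obstruent in word-final position, so it devoices to [f]. /siugubogidaxovav/ → siugubogidaxovaf.

siugubogidaxovaf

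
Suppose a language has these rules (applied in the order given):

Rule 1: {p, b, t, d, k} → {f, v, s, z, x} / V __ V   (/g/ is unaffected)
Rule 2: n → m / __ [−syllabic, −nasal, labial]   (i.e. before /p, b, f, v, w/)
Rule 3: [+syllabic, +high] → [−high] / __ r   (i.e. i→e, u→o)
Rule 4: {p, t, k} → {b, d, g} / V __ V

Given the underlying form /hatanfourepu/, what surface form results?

Rule 1 (intervocalic spirantization): /t/ is a stop between vowels /a/ and /a/, so it spirantizes to the fricative [s]. /p/ is a stop between vowels /e/ and /u/, so it spirantizes to the fricative [f]. /hatanfourepu/ → hasanfourefu.
Rule 2 (nasal place assimilation): /n/ precedes the labial consonant /f/, so it assimilates in place to [m]. /hasanfourefu/ → hasamfourefu.
Rule 3 (pre-rhotic lowering): /u/ is a high vowel immediately before /r/, so it lowers to [o]. /hasamfourefu/ → hasamfoorefu.
Rule 4 (intervocalic voicing): no segment meets the environment; /hasamfoorefu/ is unchanged.

hasamfoorefu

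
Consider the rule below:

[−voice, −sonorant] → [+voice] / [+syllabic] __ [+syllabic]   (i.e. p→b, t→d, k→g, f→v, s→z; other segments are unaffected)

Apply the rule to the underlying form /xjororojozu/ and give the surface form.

xjororojozu

No segment of /xjororojozu/ meets the structural description of the rule, so the form surfaces unchanged.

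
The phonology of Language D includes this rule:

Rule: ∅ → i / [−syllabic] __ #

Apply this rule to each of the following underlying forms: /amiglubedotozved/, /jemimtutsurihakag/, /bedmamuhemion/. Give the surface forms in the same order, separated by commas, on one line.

/amiglubedotozved/: the form ends in the consonant /d/, so [i] is inserted word-finally. → [amiglubedotozvedi].
/jemimtutsurihakag/: the form ends in the consonant /g/, so [i] is inserted word-finally. → [jemimtutsurihakagi].
/bedmamuhemion/: the form ends in the consonant /n/, so [i] is inserted word-finally. → [bedmamuhemioni].

amiglubedotozvedi, jemimtutsurihakagi, bedmamuhemioni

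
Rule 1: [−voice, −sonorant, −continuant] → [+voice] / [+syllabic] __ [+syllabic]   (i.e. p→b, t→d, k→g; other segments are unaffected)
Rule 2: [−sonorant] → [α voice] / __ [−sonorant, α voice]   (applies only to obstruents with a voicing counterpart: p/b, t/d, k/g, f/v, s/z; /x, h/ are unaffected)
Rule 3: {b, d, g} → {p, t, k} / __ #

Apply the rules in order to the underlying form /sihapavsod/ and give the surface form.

sihabafsot

Rule 1 (intervocalic voicing): /p/ is a voiceless stop between vowels /a/ and /a/, so it voices to [b]. /sihapavsod/ → sihabavsod.
Rule 2 (regressive voicing assimilation): /v/ precedes the voiceless obstruent /s/, so it devoices to [f] by assimilation. /sihabavsod/ → sihabafsod.
Rule 3 (final devoicing): /d/ is a voiced stop in word-final position, so it devoices to [t]. /sihabafsod/ → sihabafsot.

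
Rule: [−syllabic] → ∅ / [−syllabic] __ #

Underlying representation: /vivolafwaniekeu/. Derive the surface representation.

No segment of /vivolafwaniekeu/ meets the structural description of the rule, so the form surfaces unchanged.

vivolafwaniekeu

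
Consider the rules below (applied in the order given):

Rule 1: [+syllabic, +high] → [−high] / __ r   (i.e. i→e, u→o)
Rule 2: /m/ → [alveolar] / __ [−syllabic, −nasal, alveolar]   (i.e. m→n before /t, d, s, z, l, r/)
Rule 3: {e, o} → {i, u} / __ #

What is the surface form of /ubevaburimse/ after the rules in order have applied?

ubevaborinsi

Rule 1 (pre-rhotic lowering): /u/ is a high vowel immediately before /r/, so it lowers to [o]. /ubevaburimse/ → ubevaborimse.
Rule 2 (nasal place assimilation): /m/ precedes the alveolar consonant /s/, so it assimilates in place to [n]. /ubevaborimse/ → ubevaborinse.
Rule 3 (final vowel raising): /e/ is a mid vowel in word-final position, so it raises to [i]. /ubevaborinse/ → ubevaborinsi.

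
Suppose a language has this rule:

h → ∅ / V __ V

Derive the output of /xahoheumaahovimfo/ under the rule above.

xaoeumaaovimfo

/h/ occurs between vowels /a/ and /o/, so it deletes.
/h/ occurs between vowels /o/ and /e/, so it deletes.
/h/ occurs between vowels /a/ and /o/, so it deletes.
Surface form: [xaoeumaaovimfo].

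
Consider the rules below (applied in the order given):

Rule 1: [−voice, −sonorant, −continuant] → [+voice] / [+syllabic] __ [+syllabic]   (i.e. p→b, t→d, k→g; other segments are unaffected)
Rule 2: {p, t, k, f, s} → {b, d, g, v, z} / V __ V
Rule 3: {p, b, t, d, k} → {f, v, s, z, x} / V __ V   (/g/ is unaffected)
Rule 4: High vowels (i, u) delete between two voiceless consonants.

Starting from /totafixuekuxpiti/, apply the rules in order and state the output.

Rule 1 (intervocalic voicing): /t/ is a voiceless stop between vowels /o/ and /a/, so it voices to [d]. /k/ is a voiceless stop between vowels /e/ and /u/, so it voices to [g]. /t/ is a voiceless stop between vowels /i/ and /i/, so it voices to [d]. /totafixuekuxpiti/ → todafixueguxpidi.
Rule 2 (intervocalic voicing): /f/ is a voiceless obstruent between vowels /a/ and /i/, so it voices to [v]. /todafixueguxpidi/ → todavixueguxpidi.
Rule 3 (intervocalic spirantization): /d/ is a stop between vowels /o/ and /a/, so it spirantizes to the fricative [z]. /d/ is a stop between vowels /i/ and /i/, so it spirantizes to the fricative [z]. /todavixueguxpidi/ → tozavixueguxpizi.
Rule 4 (high vowel syncope): no segment meets the environment; /tozavixueguxpizi/ is unchanged.

tozavixueguxpizi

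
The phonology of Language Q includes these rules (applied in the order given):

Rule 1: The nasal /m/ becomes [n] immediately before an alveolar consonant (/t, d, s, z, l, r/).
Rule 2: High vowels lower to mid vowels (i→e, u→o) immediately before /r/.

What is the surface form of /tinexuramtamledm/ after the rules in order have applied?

tinexorantanledm

Rule 1 (nasal place assimilation): /m/ precedes the alveolar consonant /t/, so it assimilates in place to [n]. /m/ precedes the alveolar consonant /l/, so it assimilates in place to [n]. /tinexuramtamledm/ → tinexurantanledm.
Rule 2 (pre-rhotic lowering): /u/ is a high vowel immediately before /r/, so it lowers to [o]. /tinexurantanledm/ → tinexorantanledm.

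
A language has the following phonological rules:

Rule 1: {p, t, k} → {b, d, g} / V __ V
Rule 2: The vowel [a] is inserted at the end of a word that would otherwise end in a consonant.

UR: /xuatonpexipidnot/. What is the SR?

xuadonpexibidnota

Rule 1 (intervocalic voicing): /t/ is a voiceless stop between vowels /a/ and /o/, so it voices to [d]. /p/ is a voiceless stop between vowels /i/ and /i/, so it voices to [b]. /xuatonpexipidnot/ → xuadonpexibidnot.
Rule 2 (final a-epenthesis): the form ends in the consonant /t/, so [a] is inserted word-finally. /xuadonpexibidnot/ → xuadonpexibidnota.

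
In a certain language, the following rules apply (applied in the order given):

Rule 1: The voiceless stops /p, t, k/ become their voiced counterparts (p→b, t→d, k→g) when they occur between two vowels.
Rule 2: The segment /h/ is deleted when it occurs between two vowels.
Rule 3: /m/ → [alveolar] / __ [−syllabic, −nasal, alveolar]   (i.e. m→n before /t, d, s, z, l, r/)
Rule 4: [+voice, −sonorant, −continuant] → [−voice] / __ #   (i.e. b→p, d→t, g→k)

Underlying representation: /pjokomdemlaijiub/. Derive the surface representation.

pjogondenlaijiup

Rule 1 (intervocalic voicing): /k/ is a voiceless stop between vowels /o/ and /o/, so it voices to [g]. /pjokomdemlaijiub/ → pjogomdemlaijiub.
Rule 2 (intervocalic h-deletion): no segment meets the environment; /pjogomdemlaijiub/ is unchanged.
Rule 3 (nasal place assimilation): /m/ precedes the alveolar consonant /d/, so it assimilates in place to [n]. /m/ precedes the alveolar consonant /l/, so it assimilates in place to [n]. /pjogomdemlaijiub/ → pjogondenlaijiub.
Rule 4 (final devoicing): /b/ is a voiced stop in word-final position, so it devoices to [p]. /pjogondenlaijiub/ → pjogondenlaijiup.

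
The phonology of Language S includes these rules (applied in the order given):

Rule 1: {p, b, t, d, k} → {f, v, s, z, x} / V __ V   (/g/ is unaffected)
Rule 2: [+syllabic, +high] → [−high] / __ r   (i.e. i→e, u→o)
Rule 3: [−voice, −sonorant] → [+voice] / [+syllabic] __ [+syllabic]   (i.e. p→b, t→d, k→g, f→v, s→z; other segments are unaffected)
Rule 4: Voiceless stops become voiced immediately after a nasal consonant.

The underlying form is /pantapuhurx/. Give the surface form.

Rule 1 (intervocalic spirantization): /p/ is a stop between vowels /a/ and /u/, so it spirantizes to the fricative [f]. /pantapuhurx/ → pantafuhurx.
Rule 2 (pre-rhotic lowering): /u/ is a high vowel immediately before /r/, so it lowers to [o]. /pantafuhurx/ → pantafuhorx.
Rule 3 (intervocalic voicing): /f/ is a voiceless obstruent between vowels /a/ and /u/, so it voices to [v]. /pantafuhorx/ → pantavuhorx.
Rule 4 (post-nasal voicing): /t/ is a voiceless stop immediately after the nasal /n/, so it voices to [d]. /pantavuhorx/ → pandavuhorx.

pandavuhorx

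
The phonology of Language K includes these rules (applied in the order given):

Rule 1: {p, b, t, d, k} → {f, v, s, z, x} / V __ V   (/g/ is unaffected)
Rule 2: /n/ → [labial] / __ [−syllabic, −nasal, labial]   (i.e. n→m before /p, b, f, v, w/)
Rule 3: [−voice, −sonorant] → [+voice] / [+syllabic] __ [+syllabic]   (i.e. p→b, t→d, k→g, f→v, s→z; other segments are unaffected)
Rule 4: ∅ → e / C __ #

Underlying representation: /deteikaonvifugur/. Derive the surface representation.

dezeixaomvivugure

Rule 1 (intervocalic spirantization): /t/ is a stop between vowels /e/ and /e/, so it spirantizes to the fricative [s]. /k/ is a stop between vowels /i/ and /a/, so it spirantizes to the fricative [x]. /deteikaonvifugur/ → deseixaonvifugur.
Rule 2 (nasal place assimilation): /n/ precedes the labial consonant /v/, so it assimilates in place to [m]. /deseixaonvifugur/ → deseixaomvifugur.
Rule 3 (intervocalic voicing): /s/ is a voiceless obstruent between vowels /e/ and /e/, so it voices to [z]. /f/ is a voiceless obstruent between vowels /i/ and /u/, so it voices to [v]. /deseixaomvifugur/ → dezeixaomvivugur.
Rule 4 (final e-epenthesis): the form ends in the consonant /r/, so [e] is inserted word-finally. /dezeixaomvivugur/ → dezeixaomvivugure.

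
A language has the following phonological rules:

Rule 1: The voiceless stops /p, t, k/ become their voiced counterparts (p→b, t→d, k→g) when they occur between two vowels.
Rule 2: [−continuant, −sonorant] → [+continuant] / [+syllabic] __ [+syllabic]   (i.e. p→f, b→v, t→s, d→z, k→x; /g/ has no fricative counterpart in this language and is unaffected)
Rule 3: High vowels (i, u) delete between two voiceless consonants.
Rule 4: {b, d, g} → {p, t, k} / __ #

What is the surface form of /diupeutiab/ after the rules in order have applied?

diuveuziap

Rule 1 (intervocalic voicing): /p/ is a voiceless stop between vowels /u/ and /e/, so it voices to [b]. /t/ is a voiceless stop between vowels /u/ and /i/, so it voices to [d]. /diupeutiab/ → diubeudiab.
Rule 2 (intervocalic spirantization): /b/ is a stop between vowels /u/ and /e/, so it spirantizes to the fricative [v]. /d/ is a stop between vowels /u/ and /i/, so it spirantizes to the fricative [z]. /diubeudiab/ → diuveuziab.
Rule 3 (high vowel syncope): no segment meets the environment; /diuveuziab/ is unchanged.
Rule 4 (final devoicing): /b/ is a voiced stop in word-final position, so it devoices to [p]. /diuveuziab/ → diuveuziap.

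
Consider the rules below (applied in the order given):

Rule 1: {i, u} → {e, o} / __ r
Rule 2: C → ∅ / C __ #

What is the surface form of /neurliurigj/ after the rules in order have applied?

Rule 1 (pre-rhotic lowering): /u/ is a high vowel immediately before /r/, so it lowers to [o]. /u/ is a high vowel immediately before /r/, so it lowers to [o]. /neurliurigj/ → neorliorigj.
Rule 2 (final cluster simplification): /j/ is the second consonant of a word-final cluster /gj/, so it deletes. /neorliorigj/ → neorliorig.

neorliorig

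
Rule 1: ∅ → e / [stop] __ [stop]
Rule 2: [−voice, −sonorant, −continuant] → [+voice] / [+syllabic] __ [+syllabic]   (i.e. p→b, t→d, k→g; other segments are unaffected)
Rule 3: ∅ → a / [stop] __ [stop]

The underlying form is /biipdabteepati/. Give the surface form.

biibedabedeebadi

Rule 1 (stop-cluster e-epenthesis): /p/ and /d/ form a stop–stop cluster, so [e] is inserted between them. /b/ and /t/ form a stop–stop cluster, so [e] is inserted between them. /biipdabteepati/ → biipedabeteepati.
Rule 2 (intervocalic voicing): /p/ is a voiceless stop between vowels /i/ and /e/, so it voices to [b]. /t/ is a voiceless stop between vowels /e/ and /e/, so it voices to [d]. /p/ is a voiceless stop between vowels /e/ and /a/, so it voices to [b]. /t/ is a voiceless stop between vowels /a/ and /i/, so it voices to [d]. /biipedabeteepati/ → biibedabedeebadi.
Rule 3 (stop-cluster a-epenthesis): no segment meets the environment; /biibedabedeebadi/ is unchanged.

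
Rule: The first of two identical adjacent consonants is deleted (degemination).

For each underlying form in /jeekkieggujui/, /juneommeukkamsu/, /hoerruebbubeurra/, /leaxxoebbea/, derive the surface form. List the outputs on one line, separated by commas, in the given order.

jeekiegujui, juneomeukamsu, hoeruebubeura, leaxoebea

/jeekkieggujui/: /kk/ is a geminate; the first /k/ deletes. /gg/ is a geminate; the first /g/ deletes. → [jeekiegujui].
/juneommeukkamsu/: /mm/ is a geminate; the first /m/ deletes. /kk/ is a geminate; the first /k/ deletes. → [juneomeukamsu].
/hoerruebbubeurra/: /rr/ is a geminate; the first /r/ deletes. /bb/ is a geminate; the first /b/ deletes. /rr/ is a geminate; the first /r/ deletes. → [hoeruebubeura].
/leaxxoebbea/: /xx/ is a geminate; the first /x/ deletes. /bb/ is a geminate; the first /b/ deletes. → [leaxoebea].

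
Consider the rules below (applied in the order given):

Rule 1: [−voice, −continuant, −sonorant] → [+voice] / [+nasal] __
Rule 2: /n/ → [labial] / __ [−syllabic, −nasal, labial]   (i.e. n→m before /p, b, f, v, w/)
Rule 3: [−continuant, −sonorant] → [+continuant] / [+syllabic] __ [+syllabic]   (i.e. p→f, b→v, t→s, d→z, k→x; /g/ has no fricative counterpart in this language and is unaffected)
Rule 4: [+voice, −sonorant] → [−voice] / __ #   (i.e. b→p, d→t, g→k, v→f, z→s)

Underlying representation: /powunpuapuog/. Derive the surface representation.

Rule 1 (post-nasal voicing): /p/ is a voiceless stop immediately after the nasal /n/, so it voices to [b]. /powunpuapuog/ → powunbuapuog.
Rule 2 (nasal place assimilation): /n/ precedes the labial consonant /b/, so it assimilates in place to [m]. /powunbuapuog/ → powumbuapuog.
Rule 3 (intervocalic spirantization): /p/ is a stop between vowels /a/ and /u/, so it spirantizes to the fricative [f]. /powumbuapuog/ → powumbuafuog.
Rule 4 (final devoicing): /g/ is a voiced obstruent in word-final position, so it devoices to [k]. /powumbuafuog/ → powumbuafuok.

powumbuafuok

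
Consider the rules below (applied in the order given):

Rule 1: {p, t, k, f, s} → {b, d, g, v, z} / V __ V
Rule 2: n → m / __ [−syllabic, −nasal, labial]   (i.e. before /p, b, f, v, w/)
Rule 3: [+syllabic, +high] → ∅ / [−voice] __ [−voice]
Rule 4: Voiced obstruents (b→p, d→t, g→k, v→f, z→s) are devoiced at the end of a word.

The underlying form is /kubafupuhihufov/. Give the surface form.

Rule 1 (intervocalic voicing): /f/ is a voiceless obstruent between vowels /a/ and /u/, so it voices to [v]. /p/ is a voiceless obstruent between vowels /u/ and /u/, so it voices to [b]. /f/ is a voiceless obstruent between vowels /u/ and /o/, so it voices to [v]. /kubafupuhihufov/ → kubavubuhihuvov.
Rule 2 (nasal place assimilation): no segment meets the environment; /kubavubuhihuvov/ is unchanged.
Rule 3 (high vowel syncope): /i/ is a high vowel flanked by voiceless consonants /h/ and /h/, so it deletes. /kubavubuhihuvov/ → kubavubuhhuvov.
Rule 4 (final devoicing): /v/ is a voiced obstruent in word-final position, so it devoices to [f]. /kubavubuhhuvov/ → kubavubuhhuvof.

kubavubuhhuvof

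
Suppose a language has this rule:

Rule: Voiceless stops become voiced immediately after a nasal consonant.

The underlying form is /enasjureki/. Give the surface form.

enasjureki

No segment of /enasjureki/ meets the structural description of the rule, so the form surfaces unchanged.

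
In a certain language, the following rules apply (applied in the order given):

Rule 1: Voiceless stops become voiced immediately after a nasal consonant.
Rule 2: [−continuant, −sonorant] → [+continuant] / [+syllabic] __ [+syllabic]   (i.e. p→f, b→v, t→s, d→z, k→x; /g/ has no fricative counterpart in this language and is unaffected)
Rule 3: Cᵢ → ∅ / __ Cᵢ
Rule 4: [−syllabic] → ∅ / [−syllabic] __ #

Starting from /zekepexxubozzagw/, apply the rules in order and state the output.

Rule 1 (post-nasal voicing): no segment meets the environment; /zekepexxubozzagw/ is unchanged.
Rule 2 (intervocalic spirantization): /k/ is a stop between vowels /e/ and /e/, so it spirantizes to the fricative [x]. /p/ is a stop between vowels /e/ and /e/, so it spirantizes to the fricative [f]. /b/ is a stop between vowels /u/ and /o/, so it spirantizes to the fricative [v]. /zekepexxubozzagw/ → zexefexxuvozzagw.
Rule 3 (degemination): /xx/ is a geminate; the first /x/ deletes. /zz/ is a geminate; the first /z/ deletes. /zexefexxuvozzagw/ → zexefexuvozagw.
Rule 4 (final cluster simplification): /w/ is the second consonant of a word-final cluster /gw/, so it deletes. /zexefexuvozagw/ → zexefexuvozag.

zexefexuvozag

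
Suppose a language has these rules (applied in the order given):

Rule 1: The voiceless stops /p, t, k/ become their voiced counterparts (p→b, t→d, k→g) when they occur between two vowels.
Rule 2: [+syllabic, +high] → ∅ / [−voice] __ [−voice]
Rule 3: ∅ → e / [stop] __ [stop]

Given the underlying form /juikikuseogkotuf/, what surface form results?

Rule 1 (intervocalic voicing): /k/ is a voiceless stop between vowels /i/ and /i/, so it voices to [g]. /k/ is a voiceless stop between vowels /i/ and /u/, so it voices to [g]. /t/ is a voiceless stop between vowels /o/ and /u/, so it voices to [d]. /juikikuseogkotuf/ → juigiguseogkoduf.
Rule 2 (high vowel syncope): no segment meets the environment; /juigiguseogkoduf/ is unchanged.
Rule 3 (stop-cluster e-epenthesis): /g/ and /k/ form a stop–stop cluster, so [e] is inserted between them. /juigiguseogkoduf/ → juigiguseogekoduf.

juigiguseogekoduf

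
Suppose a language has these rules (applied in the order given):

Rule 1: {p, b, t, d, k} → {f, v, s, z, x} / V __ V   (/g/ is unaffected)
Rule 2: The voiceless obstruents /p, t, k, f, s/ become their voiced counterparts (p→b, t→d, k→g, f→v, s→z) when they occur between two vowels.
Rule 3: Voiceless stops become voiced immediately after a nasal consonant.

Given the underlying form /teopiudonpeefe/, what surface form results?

Rule 1 (intervocalic spirantization): /p/ is a stop between vowels /o/ and /i/, so it spirantizes to the fricative [f]. /d/ is a stop between vowels /u/ and /o/, so it spirantizes to the fricative [z]. /teopiudonpeefe/ → teofiuzonpeefe.
Rule 2 (intervocalic voicing): /f/ is a voiceless obstruent between vowels /o/ and /i/, so it voices to [v]. /f/ is a voiceless obstruent between vowels /e/ and /e/, so it voices to [v]. /teofiuzonpeefe/ → teoviuzonpeeve.
Rule 3 (post-nasal voicing): /p/ is a voiceless stop immediately after the nasal /n/, so it voices to [b]. /teoviuzonpeeve/ → teoviuzonbeeve.

teoviuzonbeeve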